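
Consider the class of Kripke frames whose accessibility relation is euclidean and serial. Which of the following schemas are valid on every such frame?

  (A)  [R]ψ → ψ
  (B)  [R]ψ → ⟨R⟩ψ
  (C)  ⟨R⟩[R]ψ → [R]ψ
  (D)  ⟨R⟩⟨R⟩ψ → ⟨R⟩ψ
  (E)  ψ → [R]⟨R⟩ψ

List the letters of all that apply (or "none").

(A) axiom T: valid iff R is reflexive. Such an R need not be reflexive — not valid.
(B) [R]ψ → ⟨R⟩ψ is axiom D, which corresponds to seriality. Every such R is serial — valid.
(C) the dual of axiom 5: valid iff R is euclidean. Every such R is euclidean — valid.
(D) ⟨R⟩⟨R⟩ψ → ⟨R⟩ψ is the dual of axiom 4; it is valid on a frame exactly when R is transitive. Such an R need not be transitive, so not valid.
(E) ψ → [R]⟨R⟩ψ is axiom B; it is valid on a frame exactly when R is symmetric. Such an R need not be symmetric, so not valid.

B, C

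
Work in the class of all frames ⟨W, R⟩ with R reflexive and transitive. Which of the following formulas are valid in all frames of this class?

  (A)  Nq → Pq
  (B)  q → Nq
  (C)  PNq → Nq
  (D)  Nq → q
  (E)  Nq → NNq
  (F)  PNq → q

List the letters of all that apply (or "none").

Reflexive relations are serial.
(A) Nq → Pq is axiom D; it is valid on a frame exactly when R is serial. Every such R is serial, so valid.
(B) q → Nq (equivalent to ◇p→p) corresponds to R being a subset of the identity. Such an R need not be a subset of the identity, so not valid.
(C) PNq → Nq is the dual of axiom 5; it is valid on a frame exactly when R is euclidean. Such an R need not be euclidean, so not valid.
(D) Nq → q is axiom T, which corresponds to reflexivity. Every such R is reflexive — valid.
(E) Nq → NNq is axiom 4, which corresponds to transitivity. Every such R is transitive — valid.
(F) the dual of axiom B: valid iff R is symmetric. Such an R need not be symmetric — not valid.

A, D, E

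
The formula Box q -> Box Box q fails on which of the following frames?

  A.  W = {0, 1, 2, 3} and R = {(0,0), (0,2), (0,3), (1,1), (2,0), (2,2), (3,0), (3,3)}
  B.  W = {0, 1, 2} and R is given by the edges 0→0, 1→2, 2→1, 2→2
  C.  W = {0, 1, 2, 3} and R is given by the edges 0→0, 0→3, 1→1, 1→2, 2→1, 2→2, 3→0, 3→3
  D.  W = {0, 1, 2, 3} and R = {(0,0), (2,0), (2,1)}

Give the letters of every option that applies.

The schema Box q -> Box Box q is axiom 4; it is valid on a frame iff R is transitive.
(A) R is not transitive (2 R 0 and 0 R 3 but not 2 R 3), so the schema fails here.
(B) R is not transitive (1 R 2 and 2 R 1 but not 1 R 1), so the schema fails here.
(C) R is transitive (R is closed under composition), so the schema is valid here.
(D) R is transitive (R is closed under composition), so the schema is valid here.

A, B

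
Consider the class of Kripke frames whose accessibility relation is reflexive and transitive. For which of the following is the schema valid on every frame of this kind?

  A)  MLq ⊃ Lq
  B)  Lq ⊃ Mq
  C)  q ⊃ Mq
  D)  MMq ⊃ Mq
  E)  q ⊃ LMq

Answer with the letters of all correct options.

B, C, D

Reflexive relations are serial.
(A) the dual of axiom 5: valid iff R is euclidean. Such an R need not be euclidean — not valid.
(B) Lq ⊃ Mq is axiom D, which corresponds to seriality. Every such R is serial — valid.
(C) the dual of axiom T: valid iff R is reflexive. Every such R is reflexive — valid.
(D) the dual of axiom 4: valid iff R is transitive. Every such R is transitive — valid.
(E) q ⊃ LMq (axiom B) characterises the symmetric frames. Such an R need not be symmetric — not valid.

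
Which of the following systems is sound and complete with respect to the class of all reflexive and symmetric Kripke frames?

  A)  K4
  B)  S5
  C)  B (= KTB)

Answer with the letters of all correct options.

(A) K4 is determined by the class of transitive frames.
(B) S5 is determined by the class of reflexive, symmetric, and transitive frames.
(C) B (= KTB) is determined by exactly this class.

C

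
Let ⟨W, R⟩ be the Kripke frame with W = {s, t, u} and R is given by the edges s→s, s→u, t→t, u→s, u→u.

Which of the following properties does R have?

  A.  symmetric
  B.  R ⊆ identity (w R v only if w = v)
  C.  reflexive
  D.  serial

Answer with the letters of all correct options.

(A) symmetric: every R-edge is matched by its reverse.
(B) not ⊆ identity: s R u with s ≠ u.
(C) reflexive: each world relates to itself.
(D) serial: every world has an R-successor.

A, C, D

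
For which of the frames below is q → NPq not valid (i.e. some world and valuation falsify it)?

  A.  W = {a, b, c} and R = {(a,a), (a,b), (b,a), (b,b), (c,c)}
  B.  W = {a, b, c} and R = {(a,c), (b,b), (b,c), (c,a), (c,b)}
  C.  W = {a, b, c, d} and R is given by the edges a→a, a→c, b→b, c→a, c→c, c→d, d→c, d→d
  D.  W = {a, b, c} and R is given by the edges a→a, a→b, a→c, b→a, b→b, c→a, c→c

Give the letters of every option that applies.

The schema q → NPq is axiom B; it is valid on a frame iff R is symmetric.
(A) R is symmetric (every R-edge is matched by its reverse), so the schema is valid here.
(B) R is symmetric (every R-edge is matched by its reverse), so the schema is valid here.
(C) R is symmetric (every R-edge is matched by its reverse), so the schema is valid here.
(D) R is symmetric (every R-edge is matched by its reverse), so the schema is valid here.

none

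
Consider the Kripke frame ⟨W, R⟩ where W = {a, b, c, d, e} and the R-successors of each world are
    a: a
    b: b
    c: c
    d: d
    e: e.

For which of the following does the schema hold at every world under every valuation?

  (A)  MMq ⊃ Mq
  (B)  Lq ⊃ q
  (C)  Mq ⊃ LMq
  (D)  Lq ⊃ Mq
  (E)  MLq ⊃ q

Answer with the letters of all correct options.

A, B, C, D, E

R is reflexive: each world relates to itself.
R is symmetric: every R-edge is matched by its reverse.
R is transitive: R is closed under composition.
R is euclidean: any two R-successors of the same world are R-related.
R is serial: every world has an R-successor.
(A) the dual of axiom 4: valid iff R is transitive. R is transitive — valid.
(B) Lq ⊃ q is axiom T, which corresponds to reflexivity. R is reflexive — valid.
(C) axiom 5: valid iff R is euclidean. R is euclidean — valid.
(D) Lq ⊃ Mq is axiom D; it is valid on a frame exactly when R is serial. R is serial, so valid.
(E) MLq ⊃ q is the dual of axiom B; it is valid on a frame exactly when R is symmetric. R is symmetric, so valid.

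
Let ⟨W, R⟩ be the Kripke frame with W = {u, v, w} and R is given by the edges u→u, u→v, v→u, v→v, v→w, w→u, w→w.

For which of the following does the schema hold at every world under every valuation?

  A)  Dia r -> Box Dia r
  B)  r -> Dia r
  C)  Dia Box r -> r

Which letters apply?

R is reflexive: each world relates to itself.
R is not symmetric: v R w but not w R v.
R is not euclidean: v R u and v R w but not u R w.
(A) Dia r -> Box Dia r (axiom 5) characterises the euclidean frames. R is not euclidean — not valid.
(B) r -> Dia r is the dual of axiom T; it is valid on a frame exactly when R is reflexive. R is reflexive, so valid.
(C) the dual of axiom B: valid iff R is symmetric. R is not symmetric — not valid.

B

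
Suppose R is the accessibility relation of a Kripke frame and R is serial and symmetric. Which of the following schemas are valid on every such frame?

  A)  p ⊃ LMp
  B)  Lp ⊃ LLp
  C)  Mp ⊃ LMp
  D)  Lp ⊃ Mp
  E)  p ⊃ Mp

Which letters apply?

A, D

(A) p ⊃ LMp (axiom B) characterises the symmetric frames. Every such R is symmetric — valid.
(B) Lp ⊃ LLp (axiom 4) characterises the transitive frames. Such an R need not be transitive — not valid.
(C) Mp ⊃ LMp is axiom 5; it is valid on a frame exactly when R is euclidean. Such an R need not be euclidean, so not valid.
(D) axiom D: valid iff R is serial. Every such R is serial — valid.
(E) p ⊃ Mp is the dual of axiom T; it is valid on a frame exactly when R is reflexive. Such an R need not be reflexive, so not valid.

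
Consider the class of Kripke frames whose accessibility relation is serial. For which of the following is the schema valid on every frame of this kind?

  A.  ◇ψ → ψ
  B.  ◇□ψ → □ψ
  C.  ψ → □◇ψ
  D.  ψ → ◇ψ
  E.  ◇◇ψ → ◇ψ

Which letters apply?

(A) ◇ψ → ψ (the converse of T) corresponds to R being a subset of the identity. Such an R need not be a subset of the identity, so not valid.
(B) ◇□ψ → □ψ is the dual of axiom 5, which corresponds to the euclidean property. Such an R need not be euclidean — not valid.
(C) ψ → □◇ψ is axiom B, which corresponds to symmetry. Such an R need not be symmetric — not valid.
(D) the dual of axiom T: valid iff R is reflexive. Such an R need not be reflexive — not valid.
(E) ◇◇ψ → ◇ψ is the dual of axiom 4, which corresponds to transitivity. Such an R need not be transitive — not valid.

none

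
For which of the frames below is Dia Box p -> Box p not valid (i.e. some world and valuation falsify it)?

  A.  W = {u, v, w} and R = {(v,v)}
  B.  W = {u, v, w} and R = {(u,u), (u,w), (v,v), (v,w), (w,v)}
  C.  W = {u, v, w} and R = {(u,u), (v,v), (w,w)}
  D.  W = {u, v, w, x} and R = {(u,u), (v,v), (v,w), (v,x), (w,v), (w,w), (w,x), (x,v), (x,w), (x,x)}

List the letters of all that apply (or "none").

B

The schema Dia Box p -> Box p is the dual of axiom 5; it is valid on a frame iff R is euclidean.
(A) R is euclidean (any two R-successors of the same world are R-related), so the schema is valid here.
(B) R is not euclidean (u R w and u R u but not w R u), so the schema fails here.
(C) R is euclidean (any two R-successors of the same world are R-related), so the schema is valid here.
(D) R is euclidean (any two R-successors of the same world are R-related), so the schema is valid here.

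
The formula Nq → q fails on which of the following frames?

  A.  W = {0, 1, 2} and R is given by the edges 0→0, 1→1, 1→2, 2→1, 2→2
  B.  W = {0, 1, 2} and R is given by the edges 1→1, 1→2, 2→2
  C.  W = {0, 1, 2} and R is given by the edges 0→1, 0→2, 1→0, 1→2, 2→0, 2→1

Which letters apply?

B, C

The schema Nq → q is axiom T; it is valid on a frame iff R is reflexive.
(A) R is reflexive (each world relates to itself), so the schema is valid here.
(B) R is not reflexive (not 0 R 0), so the schema fails here.
(C) R is not reflexive (not 0 R 0), so the schema fails here.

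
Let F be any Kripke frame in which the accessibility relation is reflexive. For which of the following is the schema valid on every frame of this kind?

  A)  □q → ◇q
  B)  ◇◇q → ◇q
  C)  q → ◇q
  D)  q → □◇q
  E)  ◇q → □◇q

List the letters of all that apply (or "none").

A reflexive relation is serial.
(A) □q → ◇q (axiom D) characterises the serial frames. Every such R is serial — valid.
(B) ◇◇q → ◇q is the dual of axiom 4, which corresponds to transitivity. Such an R need not be transitive — not valid.
(C) q → ◇q is the dual of axiom T, which corresponds to reflexivity. Every such R is reflexive — valid.
(D) axiom B: valid iff R is symmetric. Such an R need not be symmetric — not valid.
(E) ◇q → □◇q (axiom 5) characterises the euclidean frames. Such an R need not be euclidean — not valid.

A, C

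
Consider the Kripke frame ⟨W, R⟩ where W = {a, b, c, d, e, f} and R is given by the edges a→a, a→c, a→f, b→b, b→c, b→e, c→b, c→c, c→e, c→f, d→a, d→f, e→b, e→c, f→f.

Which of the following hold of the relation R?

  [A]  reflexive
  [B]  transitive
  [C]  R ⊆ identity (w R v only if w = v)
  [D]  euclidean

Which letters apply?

none

(A) not reflexive: not d R d.
(B) not transitive: a R c and c R b but not a R b.
(C) not ⊆ identity: a R c with a ≠ c.
(D) not euclidean: a R c and a R a but not c R a.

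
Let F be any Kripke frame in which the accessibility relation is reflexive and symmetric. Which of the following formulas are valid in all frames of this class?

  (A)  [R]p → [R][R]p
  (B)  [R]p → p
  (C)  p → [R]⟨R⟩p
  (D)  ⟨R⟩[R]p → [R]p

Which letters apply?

B, C

Reflexive relations are serial.
(A) [R]p → [R][R]p is axiom 4; it is valid on a frame exactly when R is transitive. Such an R need not be transitive, so not valid.
(B) [R]p → p is axiom T; it is valid on a frame exactly when R is reflexive. Every such R is reflexive, so valid.
(C) p → [R]⟨R⟩p (axiom B) characterises the symmetric frames. Every such R is symmetric — valid.
(D) the dual of axiom 5: valid iff R is euclidean. Such an R need not be euclidean — not valid.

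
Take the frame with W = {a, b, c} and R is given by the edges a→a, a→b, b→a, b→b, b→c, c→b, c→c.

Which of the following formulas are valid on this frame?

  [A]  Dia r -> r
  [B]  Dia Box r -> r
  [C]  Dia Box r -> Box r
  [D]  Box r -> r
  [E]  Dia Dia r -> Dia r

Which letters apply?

B, D

R is reflexive: each world relates to itself.
R is symmetric: every R-edge is matched by its reverse.
R is not transitive: a R b and b R c but not a R c.
R is not euclidean: b R a and b R c but not a R c.
R is not a subset of the identity: a R b with a ≠ b.
(A) Dia r -> r (the converse of T) corresponds to R being a subset of the identity. Here R ⊄ identity, so not valid.
(B) Dia Box r -> r (the dual of axiom B) characterises the symmetric frames. R is symmetric — valid.
(C) Dia Box r -> Box r is the dual of axiom 5; it is valid on a frame exactly when R is euclidean. R is not euclidean, so not valid.
(D) Box r -> r (axiom T) characterises the reflexive frames. R is reflexive — valid.
(E) the dual of axiom 4: valid iff R is transitive. R is not transitive — not valid.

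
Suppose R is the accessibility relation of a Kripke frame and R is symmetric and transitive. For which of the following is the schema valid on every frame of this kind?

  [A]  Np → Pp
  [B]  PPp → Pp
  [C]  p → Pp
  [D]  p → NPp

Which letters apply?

A symmetric transitive relation is euclidean (uRv and uRw give vRu by symmetry, then vRw by transitivity).
(A) axiom D: valid iff R is serial. Such an R need not be serial — not valid.
(B) PPp → Pp is the dual of axiom 4; it is valid on a frame exactly when R is transitive. Every such R is transitive, so valid.
(C) p → Pp is the dual of axiom T; it is valid on a frame exactly when R is reflexive. Such an R need not be reflexive, so not valid.
(D) axiom B: valid iff R is symmetric. Every such R is symmetric — valid.

B, D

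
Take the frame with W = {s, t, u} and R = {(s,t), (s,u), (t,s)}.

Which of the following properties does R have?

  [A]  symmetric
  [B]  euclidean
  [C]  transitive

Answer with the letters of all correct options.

none

(A) not symmetric: s R u but not u R s.
(B) not euclidean: s R t and s R u but not t R u.
(C) not transitive: s R t and t R s but not s R s.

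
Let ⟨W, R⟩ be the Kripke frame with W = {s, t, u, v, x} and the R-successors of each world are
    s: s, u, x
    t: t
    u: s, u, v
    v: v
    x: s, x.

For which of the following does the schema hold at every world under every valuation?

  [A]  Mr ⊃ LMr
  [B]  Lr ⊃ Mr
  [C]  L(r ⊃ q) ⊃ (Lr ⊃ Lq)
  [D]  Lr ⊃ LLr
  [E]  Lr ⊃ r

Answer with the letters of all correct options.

B, C, E

R is reflexive: each world relates to itself.
R is not transitive: s R u and u R v but not s R v.
R is not euclidean: s R u and s R x but not u R x.
R is serial: every world has an R-successor.
(A) Mr ⊃ LMr (axiom 5) characterises the euclidean frames. R is not euclidean — not valid.
(B) axiom D: valid iff R is serial. R is serial — valid.
(C) this is just K, valid on every normal frame.
(D) Lr ⊃ LLr (axiom 4) characterises the transitive frames. R is not transitive — not valid.
(E) Lr ⊃ r is axiom T; it is valid on a frame exactly when R is reflexive. R is reflexive, so valid.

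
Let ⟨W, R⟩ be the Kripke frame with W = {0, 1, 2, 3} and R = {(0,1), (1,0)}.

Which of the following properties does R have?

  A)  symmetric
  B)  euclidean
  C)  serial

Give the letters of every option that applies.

(A) symmetric: every R-edge is matched by its reverse.
(B) not euclidean: 0 R 1 and 0 R 1 but not 1 R 1.
(C) not serial: 2 has no R-successor.

A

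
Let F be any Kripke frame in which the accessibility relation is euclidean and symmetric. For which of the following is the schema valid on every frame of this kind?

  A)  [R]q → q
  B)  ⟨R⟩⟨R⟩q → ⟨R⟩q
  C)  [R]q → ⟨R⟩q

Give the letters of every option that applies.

A symmetric euclidean relation is transitive (uRv and vRw give vRu by symmetry, then uRw by the euclidean condition, applied at v).
(A) axiom T: valid iff R is reflexive. Such an R need not be reflexive — not valid.
(B) ⟨R⟩⟨R⟩q → ⟨R⟩q (the dual of axiom 4) characterises the transitive frames. Every such R is transitive — valid.
(C) [R]q → ⟨R⟩q is axiom D, which corresponds to seriality. Such an R need not be serial — not valid.

B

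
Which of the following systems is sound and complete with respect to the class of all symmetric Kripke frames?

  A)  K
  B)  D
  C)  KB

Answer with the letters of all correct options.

C

(A) K is determined by the class of arbitrary frames.
(B) D is determined by the class of serial frames.
(C) KB is determined by exactly this class.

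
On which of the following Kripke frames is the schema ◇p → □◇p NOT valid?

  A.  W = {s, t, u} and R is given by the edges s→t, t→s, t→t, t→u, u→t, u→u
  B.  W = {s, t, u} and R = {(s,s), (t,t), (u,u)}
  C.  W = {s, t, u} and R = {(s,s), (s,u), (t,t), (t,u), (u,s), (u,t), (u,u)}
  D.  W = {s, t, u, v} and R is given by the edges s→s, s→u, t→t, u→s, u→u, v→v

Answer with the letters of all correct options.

A, C

The schema ◇p → □◇p is axiom 5; it is valid on a frame iff R is euclidean.
(A) R is not euclidean (t R s and t R u but not s R u), so the schema fails here.
(B) R is euclidean (any two R-successors of the same world are R-related), so the schema is valid here.
(C) R is not euclidean (u R s and u R t but not s R t), so the schema fails here.
(D) R is euclidean (any two R-successors of the same world are R-related), so the schema is valid here.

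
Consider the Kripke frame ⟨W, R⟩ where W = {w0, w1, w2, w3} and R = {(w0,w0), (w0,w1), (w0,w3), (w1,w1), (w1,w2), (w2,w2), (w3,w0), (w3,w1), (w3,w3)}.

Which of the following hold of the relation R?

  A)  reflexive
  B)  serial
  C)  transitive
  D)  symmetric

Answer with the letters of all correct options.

A, B

(A) reflexive: each world relates to itself.
(B) serial: every world has an R-successor.
(C) not transitive: w0 R w1 and w1 R w2 but not w0 R w2.
(D) not symmetric: w0 R w1 but not w1 R w0.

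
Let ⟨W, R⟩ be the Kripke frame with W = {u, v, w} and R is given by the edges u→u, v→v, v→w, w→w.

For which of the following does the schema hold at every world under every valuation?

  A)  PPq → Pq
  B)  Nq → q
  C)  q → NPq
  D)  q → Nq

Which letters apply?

A, B

R is reflexive: each world relates to itself.
R is not symmetric: v R w but not w R v.
R is transitive: R is closed under composition.
R is not a subset of the identity: v R w with v ≠ w.
(A) the dual of axiom 4: valid iff R is transitive. R is transitive — valid.
(B) Nq → q is axiom T, which corresponds to reflexivity. R is reflexive — valid.
(C) q → NPq is axiom B; it is valid on a frame exactly when R is symmetric. R is not symmetric, so not valid.
(D) q → Nq is equivalent to ◇p→p; it holds exactly when R ⊆ identity. Here R ⊄ identity — not valid.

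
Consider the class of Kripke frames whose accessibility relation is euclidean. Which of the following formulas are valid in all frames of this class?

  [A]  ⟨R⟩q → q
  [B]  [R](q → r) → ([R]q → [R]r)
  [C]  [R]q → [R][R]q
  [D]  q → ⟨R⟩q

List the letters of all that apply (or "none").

B

(A) ⟨R⟩q → q (the converse of T) corresponds to R being a subset of the identity. Such an R need not be a subset of the identity, so not valid.
(B) [R](q → r) → ([R]q → [R]r) is axiom K, valid on every Kripke frame — valid.
(C) [R]q → [R][R]q (axiom 4) characterises the transitive frames. Such an R need not be transitive — not valid.
(D) q → ⟨R⟩q is the dual of axiom T, which corresponds to reflexivity. Such an R need not be reflexive — not valid.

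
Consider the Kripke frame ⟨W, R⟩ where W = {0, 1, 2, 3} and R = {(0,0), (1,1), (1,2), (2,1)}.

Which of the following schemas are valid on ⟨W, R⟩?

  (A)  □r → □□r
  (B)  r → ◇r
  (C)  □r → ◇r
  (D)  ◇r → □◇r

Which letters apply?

R is not reflexive: not 2 R 2.
R is not transitive: 2 R 1 and 1 R 2 but not 2 R 2.
R is not euclidean: 1 R 2 and 1 R 2 but not 2 R 2.
R is not serial: 3 has no R-successor.
(A) axiom 4: valid iff R is transitive. R is not transitive — not valid.
(B) r → ◇r (the dual of axiom T) characterises the reflexive frames. R is not reflexive — not valid.
(C) □r → ◇r is axiom D, which corresponds to seriality. R is not serial — not valid.
(D) ◇r → □◇r is axiom 5; it is valid on a frame exactly when R is euclidean. R is not euclidean, so not valid.

none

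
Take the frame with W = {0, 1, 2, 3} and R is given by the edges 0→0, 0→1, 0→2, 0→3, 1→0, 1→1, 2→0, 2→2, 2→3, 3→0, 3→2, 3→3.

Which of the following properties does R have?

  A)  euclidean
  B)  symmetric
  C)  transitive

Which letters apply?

(A) not euclidean: 0 R 1 and 0 R 2 but not 1 R 2.
(B) symmetric: every R-edge is matched by its reverse.
(C) not transitive: 1 R 0 and 0 R 2 but not 1 R 2.

B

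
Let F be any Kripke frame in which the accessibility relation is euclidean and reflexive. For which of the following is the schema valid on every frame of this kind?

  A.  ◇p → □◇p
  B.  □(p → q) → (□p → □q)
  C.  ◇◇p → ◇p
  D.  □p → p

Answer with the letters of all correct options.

A reflexive euclidean relation is also symmetric (from wRw and wRv the euclidean condition gives vRw) and hence transitive; it is an equivalence relation.
(A) ◇p → □◇p is axiom 5, which corresponds to the euclidean property. Every such R is euclidean — valid.
(B) □(p → q) → (□p → □q) is the K axiom; it holds on all frames — valid.
(C) the dual of axiom 4: valid iff R is transitive. Every such R is transitive — valid.
(D) axiom T: valid iff R is reflexive. Every such R is reflexive — valid.

A, B, C, D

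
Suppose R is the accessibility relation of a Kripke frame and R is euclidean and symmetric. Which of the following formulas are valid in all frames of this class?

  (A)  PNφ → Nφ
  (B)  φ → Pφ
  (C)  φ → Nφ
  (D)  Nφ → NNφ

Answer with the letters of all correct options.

A, D

A symmetric euclidean relation is transitive (uRv and vRw give vRu by symmetry, then uRw by the euclidean condition, applied at v).
(A) PNφ → Nφ is the dual of axiom 5; it is valid on a frame exactly when R is euclidean. Every such R is euclidean, so valid.
(B) the dual of axiom T: valid iff R is reflexive. Such an R need not be reflexive — not valid.
(C) φ → Nφ is equivalent to ◇p→p; it holds exactly when R ⊆ identity. Such an R need not be a subset of the identity — not valid.
(D) axiom 4: valid iff R is transitive. Every such R is transitive — valid.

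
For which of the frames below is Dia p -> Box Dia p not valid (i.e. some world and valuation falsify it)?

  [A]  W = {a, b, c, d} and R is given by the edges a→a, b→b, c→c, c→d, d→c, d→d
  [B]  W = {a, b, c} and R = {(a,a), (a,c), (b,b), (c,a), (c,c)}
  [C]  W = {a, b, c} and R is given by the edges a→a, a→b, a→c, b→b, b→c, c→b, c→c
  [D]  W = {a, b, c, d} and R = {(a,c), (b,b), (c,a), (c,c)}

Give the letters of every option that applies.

C, D

The schema Dia p -> Box Dia p is axiom 5; it is valid on a frame iff R is euclidean.
(A) R is euclidean (any two R-successors of the same world are R-related), so the schema is valid here.
(B) R is euclidean (any two R-successors of the same world are R-related), so the schema is valid here.
(C) R is not euclidean (a R b and a R a but not b R a), so the schema fails here.
(D) R is not euclidean (c R a and c R a but not a R a), so the schema fails here.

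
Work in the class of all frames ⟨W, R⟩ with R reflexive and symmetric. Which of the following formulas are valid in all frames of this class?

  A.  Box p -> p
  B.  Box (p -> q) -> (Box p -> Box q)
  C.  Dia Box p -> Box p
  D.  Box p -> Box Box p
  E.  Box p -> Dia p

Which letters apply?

A, B, E

Reflexive relations are serial.
(A) Box p -> p (axiom T) characterises the reflexive frames. Every such R is reflexive — valid.
(B) Box (p -> q) -> (Box p -> Box q) is axiom K, valid on every Kripke frame — valid.
(C) Dia Box p -> Box p is the dual of axiom 5, which corresponds to the euclidean property. Such an R need not be euclidean — not valid.
(D) Box p -> Box Box p is axiom 4; it is valid on a frame exactly when R is transitive. Such an R need not be transitive, so not valid.
(E) Box p -> Dia p is axiom D, which corresponds to seriality. Every such R is serial — valid.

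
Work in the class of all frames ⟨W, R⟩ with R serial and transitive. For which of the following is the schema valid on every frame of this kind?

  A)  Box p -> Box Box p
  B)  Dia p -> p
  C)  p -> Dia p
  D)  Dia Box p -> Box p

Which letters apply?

(A) axiom 4: valid iff R is transitive. Every such R is transitive — valid.
(B) Dia p -> p (the converse of T) corresponds to R being a subset of the identity. Such an R need not be a subset of the identity, so not valid.
(C) the dual of axiom T: valid iff R is reflexive. Such an R need not be reflexive — not valid.
(D) Dia Box p -> Box p (the dual of axiom 5) characterises the euclidean frames. Such an R need not be euclidean — not valid.

A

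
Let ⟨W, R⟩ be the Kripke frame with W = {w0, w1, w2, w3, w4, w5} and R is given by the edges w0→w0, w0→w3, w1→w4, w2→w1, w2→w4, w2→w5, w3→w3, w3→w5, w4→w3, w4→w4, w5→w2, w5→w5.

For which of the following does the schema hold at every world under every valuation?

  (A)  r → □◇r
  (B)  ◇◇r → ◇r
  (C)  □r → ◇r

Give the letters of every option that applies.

C

R is not symmetric: w0 R w3 but not w3 R w0.
R is not transitive: w0 R w3 and w3 R w5 but not w0 R w5.
R is serial: every world has an R-successor.
(A) r → □◇r is axiom B, which corresponds to symmetry. R is not symmetric — not valid.
(B) ◇◇r → ◇r is the dual of axiom 4; it is valid on a frame exactly when R is transitive. R is not transitive, so not valid.
(C) □r → ◇r is axiom D, which corresponds to seriality. R is serial — valid.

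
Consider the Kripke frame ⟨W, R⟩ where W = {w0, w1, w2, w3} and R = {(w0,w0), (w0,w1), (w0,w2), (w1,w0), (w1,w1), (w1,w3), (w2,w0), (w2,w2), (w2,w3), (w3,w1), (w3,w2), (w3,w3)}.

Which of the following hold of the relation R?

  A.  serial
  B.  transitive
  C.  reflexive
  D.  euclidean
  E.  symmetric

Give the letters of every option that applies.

A, C, E

(A) serial: every world has an R-successor.
(B) not transitive: w0 R w1 and w1 R w3 but not w0 R w3.
(C) reflexive: each world relates to itself.
(D) not euclidean: w0 R w1 and w0 R w2 but not w1 R w2.
(E) symmetric: every R-edge is matched by its reverse.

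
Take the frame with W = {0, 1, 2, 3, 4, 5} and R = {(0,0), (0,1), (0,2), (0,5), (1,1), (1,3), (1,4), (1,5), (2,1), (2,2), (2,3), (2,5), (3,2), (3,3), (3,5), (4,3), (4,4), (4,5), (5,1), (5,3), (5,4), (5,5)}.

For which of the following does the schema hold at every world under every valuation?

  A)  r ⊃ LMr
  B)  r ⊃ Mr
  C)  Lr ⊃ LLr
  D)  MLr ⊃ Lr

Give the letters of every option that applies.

B

R is reflexive: each world relates to itself.
R is not symmetric: 0 R 1 but not 1 R 0.
R is not transitive: 0 R 1 and 1 R 3 but not 0 R 3.
R is not euclidean: 0 R 1 and 0 R 0 but not 1 R 0.
(A) r ⊃ LMr (axiom B) characterises the symmetric frames. R is not symmetric — not valid.
(B) r ⊃ Mr is the dual of axiom T, which corresponds to reflexivity. R is reflexive — valid.
(C) Lr ⊃ LLr is axiom 4, which corresponds to transitivity. R is not transitive — not valid.
(D) MLr ⊃ Lr (the dual of axiom 5) characterises the euclidean frames. R is not euclidean — not valid.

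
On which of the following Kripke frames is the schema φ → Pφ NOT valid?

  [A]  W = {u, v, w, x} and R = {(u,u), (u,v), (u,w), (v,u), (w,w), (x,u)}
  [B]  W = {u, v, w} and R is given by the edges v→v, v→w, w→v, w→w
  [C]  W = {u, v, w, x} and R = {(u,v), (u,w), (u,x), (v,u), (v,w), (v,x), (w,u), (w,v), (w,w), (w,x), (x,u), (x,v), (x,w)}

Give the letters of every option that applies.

The schema φ → Pφ is the dual of axiom T; it is valid on a frame iff R is reflexive.
(A) R is not reflexive (not v R v), so the schema fails here.
(B) R is not reflexive (not u R u), so the schema fails here.
(C) R is not reflexive (not u R u), so the schema fails here.

A, B, C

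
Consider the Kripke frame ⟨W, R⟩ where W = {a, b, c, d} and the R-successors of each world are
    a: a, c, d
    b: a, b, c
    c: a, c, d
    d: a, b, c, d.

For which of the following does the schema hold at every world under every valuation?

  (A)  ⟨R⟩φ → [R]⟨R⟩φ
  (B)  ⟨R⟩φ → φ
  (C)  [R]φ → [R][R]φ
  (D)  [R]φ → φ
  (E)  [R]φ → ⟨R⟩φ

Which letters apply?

R is reflexive: each world relates to itself.
R is not transitive: a R d and d R b but not a R b.
R is not euclidean: b R a and b R b but not a R b.
R is serial: every world has an R-successor.
R is not a subset of the identity: a R c with a ≠ c.
(A) ⟨R⟩φ → [R]⟨R⟩φ is axiom 5, which corresponds to the euclidean property. R is not euclidean — not valid.
(B) ⟨R⟩φ → φ is valid only on frames where every R-edge is a self-loop. Here R ⊄ identity — not valid.
(C) [R]φ → [R][R]φ is axiom 4; it is valid on a frame exactly when R is transitive. R is not transitive, so not valid.
(D) [R]φ → φ is axiom T; it is valid on a frame exactly when R is reflexive. R is reflexive, so valid.
(E) [R]φ → ⟨R⟩φ (axiom D) characterises the serial frames. R is serial — valid.

D, E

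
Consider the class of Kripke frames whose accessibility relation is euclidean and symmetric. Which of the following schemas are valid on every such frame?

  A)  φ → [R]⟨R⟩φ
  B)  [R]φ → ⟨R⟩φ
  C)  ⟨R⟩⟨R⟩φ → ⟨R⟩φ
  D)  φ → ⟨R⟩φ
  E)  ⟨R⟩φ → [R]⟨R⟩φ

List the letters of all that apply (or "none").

A symmetric euclidean relation is transitive (uRv and vRw give vRu by symmetry, then uRw by the euclidean condition, applied at v).
(A) φ → [R]⟨R⟩φ (axiom B) characterises the symmetric frames. Every such R is symmetric — valid.
(B) [R]φ → ⟨R⟩φ is axiom D, which corresponds to seriality. Such an R need not be serial — not valid.
(C) ⟨R⟩⟨R⟩φ → ⟨R⟩φ is the dual of axiom 4, which corresponds to transitivity. Every such R is transitive — valid.
(D) φ → ⟨R⟩φ is the dual of axiom T, which corresponds to reflexivity. Such an R need not be reflexive — not valid.
(E) ⟨R⟩φ → [R]⟨R⟩φ (axiom 5) characterises the euclidean frames. Every such R is euclidean — valid.

A, C, E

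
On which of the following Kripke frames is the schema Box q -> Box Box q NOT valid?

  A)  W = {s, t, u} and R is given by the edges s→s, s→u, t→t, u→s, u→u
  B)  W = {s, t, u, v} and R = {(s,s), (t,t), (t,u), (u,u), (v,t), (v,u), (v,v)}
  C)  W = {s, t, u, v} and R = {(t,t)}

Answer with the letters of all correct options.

none

The schema Box q -> Box Box q is axiom 4; it is valid on a frame iff R is transitive.
(A) R is transitive (R is closed under composition), so the schema is valid here.
(B) R is transitive (R is closed under composition), so the schema is valid here.
(C) R is transitive (R is closed under composition), so the schema is valid here.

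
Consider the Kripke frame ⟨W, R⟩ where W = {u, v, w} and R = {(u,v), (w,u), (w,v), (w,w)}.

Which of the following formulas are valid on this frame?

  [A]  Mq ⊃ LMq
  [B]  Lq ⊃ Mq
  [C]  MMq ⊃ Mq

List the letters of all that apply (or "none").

C

R is transitive: R is closed under composition.
R is not euclidean: w R u and w R w but not u R w.
R is not serial: v has no R-successor.
(A) Mq ⊃ LMq is axiom 5; it is valid on a frame exactly when R is euclidean. R is not euclidean, so not valid.
(B) Lq ⊃ Mq is axiom D, which corresponds to seriality. R is not serial — not valid.
(C) MMq ⊃ Mq (the dual of axiom 4) characterises the transitive frames. R is transitive — valid.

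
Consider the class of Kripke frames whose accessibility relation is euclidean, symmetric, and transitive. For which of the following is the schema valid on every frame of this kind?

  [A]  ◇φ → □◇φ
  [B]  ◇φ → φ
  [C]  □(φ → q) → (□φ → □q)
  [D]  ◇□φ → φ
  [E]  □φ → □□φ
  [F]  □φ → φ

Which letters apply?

A, C, D, E

(A) axiom 5: valid iff R is euclidean. Every such R is euclidean — valid.
(B) ◇φ → φ is the converse of T; it holds exactly when R ⊆ identity. Such an R need not be a subset of the identity — not valid.
(C) this is just K, valid on every normal frame.
(D) ◇□φ → φ is the dual of axiom B; it is valid on a frame exactly when R is symmetric. Every such R is symmetric, so valid.
(E) □φ → □□φ (axiom 4) characterises the transitive frames. Every such R is transitive — valid.
(F) axiom T: valid iff R is reflexive. Such an R need not be reflexive — not valid.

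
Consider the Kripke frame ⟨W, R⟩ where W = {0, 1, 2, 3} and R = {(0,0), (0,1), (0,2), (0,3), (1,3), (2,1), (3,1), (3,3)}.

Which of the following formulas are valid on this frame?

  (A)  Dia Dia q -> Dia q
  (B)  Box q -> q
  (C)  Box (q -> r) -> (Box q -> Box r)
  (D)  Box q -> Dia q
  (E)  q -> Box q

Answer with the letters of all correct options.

R is not reflexive: not 1 R 1.
R is not transitive: 1 R 3 and 3 R 1 but not 1 R 1.
R is serial: every world has an R-successor.
R is not a subset of the identity: 0 R 1 with 0 ≠ 1.
(A) Dia Dia q -> Dia q is the dual of axiom 4, which corresponds to transitivity. R is not transitive — not valid.
(B) Box q -> q is axiom T; it is valid on a frame exactly when R is reflexive. R is not reflexive, so not valid.
(C) this is just K, valid on every normal frame.
(D) Box q -> Dia q is axiom D; it is valid on a frame exactly when R is serial. R is serial, so valid.
(E) q -> Box q (equivalent to ◇p→p) corresponds to R being a subset of the identity. Here R ⊄ identity, so not valid.

C, D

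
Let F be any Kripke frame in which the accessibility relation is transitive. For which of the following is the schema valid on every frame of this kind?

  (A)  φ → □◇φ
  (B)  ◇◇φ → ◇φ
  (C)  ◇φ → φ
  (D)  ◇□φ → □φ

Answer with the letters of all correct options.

(A) axiom B: valid iff R is symmetric. Such an R need not be symmetric — not valid.
(B) ◇◇φ → ◇φ is the dual of axiom 4, which corresponds to transitivity. Every such R is transitive — valid.
(C) ◇φ → φ is valid only on frames where every R-edge is a self-loop. Such an R need not be a subset of the identity — not valid.
(D) ◇□φ → □φ (the dual of axiom 5) characterises the euclidean frames. Such an R need not be euclidean — not valid.

B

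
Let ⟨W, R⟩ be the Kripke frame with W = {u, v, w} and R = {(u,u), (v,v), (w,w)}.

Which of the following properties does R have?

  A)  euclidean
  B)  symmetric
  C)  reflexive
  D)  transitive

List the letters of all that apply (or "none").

A, B, C, D

(A) euclidean: any two R-successors of the same world are R-related.
(B) symmetric: every R-edge is matched by its reverse.
(C) reflexive: each world relates to itself.
(D) transitive: R is closed under composition.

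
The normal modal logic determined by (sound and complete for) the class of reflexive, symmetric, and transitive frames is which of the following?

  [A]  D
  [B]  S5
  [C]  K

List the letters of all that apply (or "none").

B

(A) D is determined by the class of serial frames.
(B) S5 is determined by exactly this class.
(C) K is determined by the class of arbitrary frames.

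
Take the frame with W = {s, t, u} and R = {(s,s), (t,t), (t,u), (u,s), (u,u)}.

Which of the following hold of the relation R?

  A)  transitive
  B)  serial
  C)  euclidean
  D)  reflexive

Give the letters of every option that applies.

(A) not transitive: t R u and u R s but not t R s.
(B) serial: every world has an R-successor.
(C) not euclidean: t R u and t R t but not u R t.
(D) reflexive: each world relates to itself.

B, D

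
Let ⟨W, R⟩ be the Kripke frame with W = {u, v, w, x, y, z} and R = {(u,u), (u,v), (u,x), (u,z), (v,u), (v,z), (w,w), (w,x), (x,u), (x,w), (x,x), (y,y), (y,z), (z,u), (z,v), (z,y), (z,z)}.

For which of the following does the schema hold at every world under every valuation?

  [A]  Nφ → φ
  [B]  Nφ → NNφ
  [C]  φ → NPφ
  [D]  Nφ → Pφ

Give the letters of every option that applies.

C, D

R is not reflexive: not v R v.
R is symmetric: every R-edge is matched by its reverse.
R is not transitive: u R x and x R w but not u R w.
R is serial: every world has an R-successor.
(A) Nφ → φ is axiom T; it is valid on a frame exactly when R is reflexive. R is not reflexive, so not valid.
(B) axiom 4: valid iff R is transitive. R is not transitive — not valid.
(C) φ → NPφ is axiom B; it is valid on a frame exactly when R is symmetric. R is symmetric, so valid.
(D) Nφ → Pφ is axiom D; it is valid on a frame exactly when R is serial. R is serial, so valid.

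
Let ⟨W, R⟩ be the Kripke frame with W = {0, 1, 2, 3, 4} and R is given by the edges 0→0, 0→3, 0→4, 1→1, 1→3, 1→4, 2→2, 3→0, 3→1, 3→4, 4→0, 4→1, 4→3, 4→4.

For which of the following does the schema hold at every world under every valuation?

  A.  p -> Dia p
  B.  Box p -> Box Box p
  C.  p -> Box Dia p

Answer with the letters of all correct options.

C

R is not reflexive: not 3 R 3.
R is symmetric: every R-edge is matched by its reverse.
R is not transitive: 0 R 3 and 3 R 1 but not 0 R 1.
(A) p -> Dia p (the dual of axiom T) characterises the reflexive frames. R is not reflexive — not valid.
(B) Box p -> Box Box p (axiom 4) characterises the transitive frames. R is not transitive — not valid.
(C) p -> Box Dia p is axiom B; it is valid on a frame exactly when R is symmetric. R is symmetric, so valid.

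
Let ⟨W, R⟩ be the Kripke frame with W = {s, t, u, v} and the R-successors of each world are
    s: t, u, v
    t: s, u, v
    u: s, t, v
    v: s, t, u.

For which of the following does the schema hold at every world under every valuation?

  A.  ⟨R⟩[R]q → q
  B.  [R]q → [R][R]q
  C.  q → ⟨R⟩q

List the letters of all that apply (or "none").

A

R is not reflexive: not s R s.
R is symmetric: every R-edge is matched by its reverse.
R is not transitive: s R t and t R s but not s R s.
(A) ⟨R⟩[R]q → q is the dual of axiom B, which corresponds to symmetry. R is symmetric — valid.
(B) [R]q → [R][R]q (axiom 4) characterises the transitive frames. R is not transitive — not valid.
(C) q → ⟨R⟩q is the dual of axiom T; it is valid on a frame exactly when R is reflexive. R is not reflexive, so not valid.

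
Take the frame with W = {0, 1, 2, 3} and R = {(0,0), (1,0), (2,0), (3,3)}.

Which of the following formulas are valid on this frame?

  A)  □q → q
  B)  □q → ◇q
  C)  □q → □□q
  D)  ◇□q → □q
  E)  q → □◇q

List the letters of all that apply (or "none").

B, C, D

R is not reflexive: not 1 R 1.
R is not symmetric: 1 R 0 but not 0 R 1.
R is transitive: R is closed under composition.
R is euclidean: any two R-successors of the same world are R-related.
R is serial: every world has an R-successor.
(A) □q → q is axiom T; it is valid on a frame exactly when R is reflexive. R is not reflexive, so not valid.
(B) □q → ◇q is axiom D; it is valid on a frame exactly when R is serial. R is serial, so valid.
(C) □q → □□q is axiom 4; it is valid on a frame exactly when R is transitive. R is transitive, so valid.
(D) ◇□q → □q (the dual of axiom 5) characterises the euclidean frames. R is euclidean — valid.
(E) q → □◇q is axiom B, which corresponds to symmetry. R is not symmetric — not valid.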